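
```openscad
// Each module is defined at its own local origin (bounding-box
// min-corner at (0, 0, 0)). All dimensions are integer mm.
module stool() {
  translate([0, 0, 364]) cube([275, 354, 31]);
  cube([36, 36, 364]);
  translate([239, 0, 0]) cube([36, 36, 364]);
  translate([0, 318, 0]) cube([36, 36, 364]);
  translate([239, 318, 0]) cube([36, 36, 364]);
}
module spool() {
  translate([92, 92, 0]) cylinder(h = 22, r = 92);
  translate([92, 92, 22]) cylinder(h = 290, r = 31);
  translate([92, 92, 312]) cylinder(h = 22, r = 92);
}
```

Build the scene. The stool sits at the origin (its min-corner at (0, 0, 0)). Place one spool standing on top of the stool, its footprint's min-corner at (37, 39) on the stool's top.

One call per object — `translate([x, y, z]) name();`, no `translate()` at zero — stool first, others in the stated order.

stool();
translate([37, 39, 395]) spool();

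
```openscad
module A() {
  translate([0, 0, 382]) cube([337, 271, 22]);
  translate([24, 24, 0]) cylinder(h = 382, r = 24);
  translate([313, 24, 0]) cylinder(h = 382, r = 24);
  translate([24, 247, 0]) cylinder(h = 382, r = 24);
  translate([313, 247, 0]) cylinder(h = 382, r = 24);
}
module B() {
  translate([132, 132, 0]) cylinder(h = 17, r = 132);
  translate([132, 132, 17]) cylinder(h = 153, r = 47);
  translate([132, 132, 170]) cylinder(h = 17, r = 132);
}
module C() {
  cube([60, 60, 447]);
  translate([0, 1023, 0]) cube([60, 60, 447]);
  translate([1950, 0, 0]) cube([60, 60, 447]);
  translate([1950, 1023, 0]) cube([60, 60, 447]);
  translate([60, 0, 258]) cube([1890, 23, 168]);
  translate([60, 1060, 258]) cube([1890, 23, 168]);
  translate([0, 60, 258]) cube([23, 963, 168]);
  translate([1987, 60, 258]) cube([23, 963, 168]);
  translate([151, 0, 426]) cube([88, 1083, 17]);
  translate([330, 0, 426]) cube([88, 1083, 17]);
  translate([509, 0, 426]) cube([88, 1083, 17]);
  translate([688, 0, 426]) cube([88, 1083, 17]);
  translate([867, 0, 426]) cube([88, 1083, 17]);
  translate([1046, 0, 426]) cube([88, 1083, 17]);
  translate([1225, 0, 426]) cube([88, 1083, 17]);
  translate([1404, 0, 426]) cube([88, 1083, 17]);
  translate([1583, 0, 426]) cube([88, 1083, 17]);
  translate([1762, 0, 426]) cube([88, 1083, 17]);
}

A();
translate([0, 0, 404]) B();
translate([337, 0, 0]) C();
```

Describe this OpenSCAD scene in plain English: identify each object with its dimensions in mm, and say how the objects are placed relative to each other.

A is a four-legged stool. The seat is a 337×271×22 mm slab whose top surface is at z = 404 mm; four round legs, each 48 mm in diameter, run from the floor (z = 0) to the underside of the seat, each leg's axis is inset half a diameter from the nearest pair of seat edges (so the leg's bounding box is flush with the corner).

B is a spool: two coaxial disc flanges of radius 132 mm and thickness 17 mm, joined by a core cylinder of radius 47 mm and height 153 mm. The lower flange rests on z = 0 and the three cylinders share a vertical axis.

C is a bed frame 2010 mm long (x) by 1083 mm wide (y). Four 60×60 mm corner posts, 447 mm tall, at the corners of the footprint. Four rails of 23 mm thickness and 168 mm height run between adjacent posts with their undersides at z = 258 mm, their outer faces flush with the outside of the frame (the two x-running rails run between the posts' inner faces; the two y-running rails run between the posts' inner faces). 10 slats, each 88 mm wide (x) and 17 mm thick, lie across the top of the two x-running rails, running the full 1083 mm width of the frame in y; the slats are evenly spaced along x between the inner faces of the end posts with equal gaps (rounded down to the nearest mm) at the −x end and between each pair — any rounding remainder accumulates at the +x end.

The spool is on top of the stool. The bed frame is against the stool's +x side, with their −y faces flush.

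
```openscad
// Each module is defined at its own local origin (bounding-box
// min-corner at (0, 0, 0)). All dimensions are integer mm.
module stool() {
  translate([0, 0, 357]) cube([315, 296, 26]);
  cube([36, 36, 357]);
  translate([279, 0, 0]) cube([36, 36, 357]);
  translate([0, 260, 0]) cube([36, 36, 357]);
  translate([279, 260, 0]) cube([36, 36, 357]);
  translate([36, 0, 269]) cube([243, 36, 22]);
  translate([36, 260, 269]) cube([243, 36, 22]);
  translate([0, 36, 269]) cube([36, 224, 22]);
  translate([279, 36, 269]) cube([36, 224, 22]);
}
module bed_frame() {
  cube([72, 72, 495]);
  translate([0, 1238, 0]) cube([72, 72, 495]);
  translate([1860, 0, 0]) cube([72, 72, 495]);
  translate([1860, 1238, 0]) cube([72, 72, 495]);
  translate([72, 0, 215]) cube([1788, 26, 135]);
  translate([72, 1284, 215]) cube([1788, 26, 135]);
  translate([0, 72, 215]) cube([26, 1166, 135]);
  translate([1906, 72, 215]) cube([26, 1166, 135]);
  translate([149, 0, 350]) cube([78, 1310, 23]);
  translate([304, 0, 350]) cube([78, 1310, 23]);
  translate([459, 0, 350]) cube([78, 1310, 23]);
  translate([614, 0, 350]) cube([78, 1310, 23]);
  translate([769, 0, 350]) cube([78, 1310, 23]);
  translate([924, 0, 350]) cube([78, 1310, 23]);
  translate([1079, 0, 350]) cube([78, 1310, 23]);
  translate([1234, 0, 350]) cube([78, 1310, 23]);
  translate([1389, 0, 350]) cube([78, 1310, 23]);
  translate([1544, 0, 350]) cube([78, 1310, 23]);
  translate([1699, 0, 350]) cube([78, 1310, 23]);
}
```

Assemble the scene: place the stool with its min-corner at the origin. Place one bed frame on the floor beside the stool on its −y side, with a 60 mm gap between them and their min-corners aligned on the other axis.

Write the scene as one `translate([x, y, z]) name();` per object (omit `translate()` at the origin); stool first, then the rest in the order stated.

stool();
translate([0, -1370, 0]) bed_frame();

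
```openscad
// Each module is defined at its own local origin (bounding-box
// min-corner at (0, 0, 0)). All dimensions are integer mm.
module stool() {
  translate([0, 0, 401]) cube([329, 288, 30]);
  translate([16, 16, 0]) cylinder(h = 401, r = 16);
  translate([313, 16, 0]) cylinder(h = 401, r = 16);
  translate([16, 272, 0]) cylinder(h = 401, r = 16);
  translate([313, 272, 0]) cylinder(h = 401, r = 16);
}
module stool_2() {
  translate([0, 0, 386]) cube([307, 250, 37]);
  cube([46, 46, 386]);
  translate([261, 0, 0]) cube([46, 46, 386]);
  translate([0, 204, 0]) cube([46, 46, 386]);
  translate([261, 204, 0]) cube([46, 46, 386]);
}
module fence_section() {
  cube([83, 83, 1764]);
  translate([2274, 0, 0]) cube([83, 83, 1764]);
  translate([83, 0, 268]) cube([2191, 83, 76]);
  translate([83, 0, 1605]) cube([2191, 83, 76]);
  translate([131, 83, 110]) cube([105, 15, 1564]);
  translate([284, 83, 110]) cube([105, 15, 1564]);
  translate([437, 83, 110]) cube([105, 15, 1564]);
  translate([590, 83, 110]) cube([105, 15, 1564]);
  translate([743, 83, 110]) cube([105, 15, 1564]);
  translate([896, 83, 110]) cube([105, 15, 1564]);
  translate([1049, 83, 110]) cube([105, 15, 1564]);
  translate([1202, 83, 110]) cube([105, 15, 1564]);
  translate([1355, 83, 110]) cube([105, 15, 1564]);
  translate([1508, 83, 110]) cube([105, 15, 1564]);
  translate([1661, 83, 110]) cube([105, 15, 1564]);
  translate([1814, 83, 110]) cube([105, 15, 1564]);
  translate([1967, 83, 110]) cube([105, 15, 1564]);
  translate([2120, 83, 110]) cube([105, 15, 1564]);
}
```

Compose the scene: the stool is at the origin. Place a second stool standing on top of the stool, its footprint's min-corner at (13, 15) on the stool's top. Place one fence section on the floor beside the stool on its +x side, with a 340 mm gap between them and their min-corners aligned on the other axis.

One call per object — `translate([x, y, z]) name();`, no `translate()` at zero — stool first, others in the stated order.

stool();
translate([13, 15, 431]) stool_2();
translate([669, 0, 0]) fence_section();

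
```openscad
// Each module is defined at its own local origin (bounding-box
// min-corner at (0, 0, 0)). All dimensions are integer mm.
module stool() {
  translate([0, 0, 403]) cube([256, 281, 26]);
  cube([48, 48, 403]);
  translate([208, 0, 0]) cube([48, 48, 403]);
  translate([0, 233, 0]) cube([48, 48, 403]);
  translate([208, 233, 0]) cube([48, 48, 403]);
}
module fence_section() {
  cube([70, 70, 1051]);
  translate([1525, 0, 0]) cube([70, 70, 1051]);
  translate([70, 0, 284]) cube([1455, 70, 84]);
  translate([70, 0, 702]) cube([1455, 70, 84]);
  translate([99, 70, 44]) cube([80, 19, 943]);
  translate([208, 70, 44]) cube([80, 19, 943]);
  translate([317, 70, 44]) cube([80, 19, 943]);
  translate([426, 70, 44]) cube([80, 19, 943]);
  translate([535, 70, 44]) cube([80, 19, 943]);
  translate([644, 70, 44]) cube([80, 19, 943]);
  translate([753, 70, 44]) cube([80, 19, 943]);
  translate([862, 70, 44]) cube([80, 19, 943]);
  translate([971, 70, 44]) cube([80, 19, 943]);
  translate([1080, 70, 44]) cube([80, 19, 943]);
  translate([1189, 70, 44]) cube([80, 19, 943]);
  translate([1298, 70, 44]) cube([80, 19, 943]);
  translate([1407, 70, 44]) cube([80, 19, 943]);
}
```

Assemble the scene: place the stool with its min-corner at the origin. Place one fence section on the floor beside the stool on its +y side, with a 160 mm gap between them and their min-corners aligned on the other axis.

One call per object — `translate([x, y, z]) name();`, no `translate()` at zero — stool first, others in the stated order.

stool();
translate([0, 441, 0]) fence_section();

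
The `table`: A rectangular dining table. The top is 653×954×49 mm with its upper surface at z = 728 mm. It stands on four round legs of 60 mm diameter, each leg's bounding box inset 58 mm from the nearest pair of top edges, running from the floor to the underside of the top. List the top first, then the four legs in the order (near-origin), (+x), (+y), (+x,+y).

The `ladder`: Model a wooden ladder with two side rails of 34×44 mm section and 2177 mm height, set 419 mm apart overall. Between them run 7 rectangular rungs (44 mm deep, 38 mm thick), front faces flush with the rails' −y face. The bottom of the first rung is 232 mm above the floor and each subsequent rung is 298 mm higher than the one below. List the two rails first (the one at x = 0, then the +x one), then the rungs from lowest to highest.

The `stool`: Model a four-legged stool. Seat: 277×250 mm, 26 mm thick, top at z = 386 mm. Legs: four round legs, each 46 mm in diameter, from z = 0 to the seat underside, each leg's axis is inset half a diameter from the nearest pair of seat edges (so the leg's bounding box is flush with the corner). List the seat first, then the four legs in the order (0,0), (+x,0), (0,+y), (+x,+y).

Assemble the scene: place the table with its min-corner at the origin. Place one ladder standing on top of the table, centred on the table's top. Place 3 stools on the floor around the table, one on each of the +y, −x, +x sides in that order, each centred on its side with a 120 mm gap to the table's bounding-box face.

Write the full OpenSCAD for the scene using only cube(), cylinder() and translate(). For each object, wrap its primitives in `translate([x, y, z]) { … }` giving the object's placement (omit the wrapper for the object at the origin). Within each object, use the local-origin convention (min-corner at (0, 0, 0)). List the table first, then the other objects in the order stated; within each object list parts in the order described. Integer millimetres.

translate([0, 0, 679]) cube([653, 954, 49]);
translate([88, 88, 0]) cylinder(h = 679, r = 30);
translate([565, 88, 0]) cylinder(h = 679, r = 30);
translate([88, 866, 0]) cylinder(h = 679, r = 30);
translate([565, 866, 0]) cylinder(h = 679, r = 30);
translate([117, 455, 728]) {
  cube([34, 44, 2177]);
  translate([385, 0, 0]) cube([34, 44, 2177]);
  translate([34, 0, 232]) cube([351, 44, 38]);
  translate([34, 0, 530]) cube([351, 44, 38]);
  translate([34, 0, 828]) cube([351, 44, 38]);
  translate([34, 0, 1126]) cube([351, 44, 38]);
  translate([34, 0, 1424]) cube([351, 44, 38]);
  translate([34, 0, 1722]) cube([351, 44, 38]);
  translate([34, 0, 2020]) cube([351, 44, 38]);
}
translate([188, 1074, 0]) {
  translate([0, 0, 360]) cube([277, 250, 26]);
  translate([23, 23, 0]) cylinder(h = 360, r = 23);
  translate([254, 23, 0]) cylinder(h = 360, r = 23);
  translate([23, 227, 0]) cylinder(h = 360, r = 23);
  translate([254, 227, 0]) cylinder(h = 360, r = 23);
}
translate([-397, 352, 0]) {
  translate([0, 0, 360]) cube([277, 250, 26]);
  translate([23, 23, 0]) cylinder(h = 360, r = 23);
  translate([254, 23, 0]) cylinder(h = 360, r = 23);
  translate([23, 227, 0]) cylinder(h = 360, r = 23);
  translate([254, 227, 0]) cylinder(h = 360, r = 23);
}
translate([773, 352, 0]) {
  translate([0, 0, 360]) cube([277, 250, 26]);
  translate([23, 23, 0]) cylinder(h = 360, r = 23);
  translate([254, 23, 0]) cylinder(h = 360, r = 23);
  translate([23, 227, 0]) cylinder(h = 360, r = 23);
  translate([254, 227, 0]) cylinder(h = 360, r = 23);
}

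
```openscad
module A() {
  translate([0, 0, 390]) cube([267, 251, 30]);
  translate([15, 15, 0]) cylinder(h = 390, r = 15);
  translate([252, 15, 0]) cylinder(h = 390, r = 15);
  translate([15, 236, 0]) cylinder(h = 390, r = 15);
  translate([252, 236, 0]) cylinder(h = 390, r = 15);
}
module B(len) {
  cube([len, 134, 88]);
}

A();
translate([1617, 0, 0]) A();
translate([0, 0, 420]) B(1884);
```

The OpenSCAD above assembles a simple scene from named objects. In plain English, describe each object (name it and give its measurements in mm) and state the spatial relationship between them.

A is a four-legged stool. The seat is 267×251 mm, 30 mm thick, top at z = 420 mm. It stands on four round legs, each 30 mm in diameter, from z = 0 to the seat underside, each leg's axis is inset half a diameter from the nearest pair of seat edges (so the leg's bounding box is flush with the corner).

B is a rectangular beam 1884 mm long (x), 134 mm deep (y), 88 mm thick (z).

The beam spans the tops of two stools placed 1350 mm apart, resting at z = 420 mm.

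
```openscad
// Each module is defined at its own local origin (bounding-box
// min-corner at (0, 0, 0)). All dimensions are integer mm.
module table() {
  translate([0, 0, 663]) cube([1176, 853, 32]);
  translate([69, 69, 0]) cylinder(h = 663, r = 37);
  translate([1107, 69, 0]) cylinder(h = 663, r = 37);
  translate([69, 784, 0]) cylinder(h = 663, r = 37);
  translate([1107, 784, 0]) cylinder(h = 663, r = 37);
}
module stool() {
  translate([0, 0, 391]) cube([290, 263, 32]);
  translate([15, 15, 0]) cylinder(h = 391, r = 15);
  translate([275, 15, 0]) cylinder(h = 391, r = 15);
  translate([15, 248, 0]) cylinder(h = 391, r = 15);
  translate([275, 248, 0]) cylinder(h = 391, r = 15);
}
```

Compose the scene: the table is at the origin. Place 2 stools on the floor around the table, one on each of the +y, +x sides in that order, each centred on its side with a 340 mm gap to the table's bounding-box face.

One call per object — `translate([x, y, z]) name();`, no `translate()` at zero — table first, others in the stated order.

table();
translate([443, 1193, 0]) stool();
translate([1516, 295, 0]) stool();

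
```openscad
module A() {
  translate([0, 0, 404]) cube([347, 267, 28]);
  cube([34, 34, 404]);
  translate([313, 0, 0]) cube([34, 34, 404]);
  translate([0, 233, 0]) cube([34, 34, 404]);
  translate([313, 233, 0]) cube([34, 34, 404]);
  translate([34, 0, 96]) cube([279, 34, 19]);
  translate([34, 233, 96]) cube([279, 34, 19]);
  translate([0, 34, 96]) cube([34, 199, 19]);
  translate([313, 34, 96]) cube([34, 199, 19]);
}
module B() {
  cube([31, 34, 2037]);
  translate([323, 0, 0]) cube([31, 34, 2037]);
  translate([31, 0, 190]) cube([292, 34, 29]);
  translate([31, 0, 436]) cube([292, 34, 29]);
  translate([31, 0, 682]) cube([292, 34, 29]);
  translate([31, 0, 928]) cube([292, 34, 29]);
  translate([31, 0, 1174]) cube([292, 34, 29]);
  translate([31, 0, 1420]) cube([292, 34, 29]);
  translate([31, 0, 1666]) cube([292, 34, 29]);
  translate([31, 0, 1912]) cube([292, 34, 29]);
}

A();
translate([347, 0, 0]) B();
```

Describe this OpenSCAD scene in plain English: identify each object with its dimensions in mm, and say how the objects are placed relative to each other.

A is a simple wooden stool: a rectangular seat 347 mm (x) by 267 mm (y), 28 mm thick, top face at z = 432 mm, on four square legs, each 34×34 mm in cross-section. The legs rest on z = 0, each flush with a corner of the seat. Four stretchers, 34 mm wide and 19 mm tall, connect adjacent legs with their undersides at z = 96 mm, each running between the inner faces of the legs it joins and aligned with the legs' outer faces on the other axis.

B is a wooden ladder with two side rails of 31×34 mm section and 2037 mm height, set 354 mm apart overall. Between them run 8 rectangular rungs (34 mm deep, 29 mm thick), front faces flush with the rails' −y face. The bottom of the first rung is 190 mm above the floor and each subsequent rung is 246 mm higher than the one below.

The ladder is against the stool's +x side, with their −y faces flush.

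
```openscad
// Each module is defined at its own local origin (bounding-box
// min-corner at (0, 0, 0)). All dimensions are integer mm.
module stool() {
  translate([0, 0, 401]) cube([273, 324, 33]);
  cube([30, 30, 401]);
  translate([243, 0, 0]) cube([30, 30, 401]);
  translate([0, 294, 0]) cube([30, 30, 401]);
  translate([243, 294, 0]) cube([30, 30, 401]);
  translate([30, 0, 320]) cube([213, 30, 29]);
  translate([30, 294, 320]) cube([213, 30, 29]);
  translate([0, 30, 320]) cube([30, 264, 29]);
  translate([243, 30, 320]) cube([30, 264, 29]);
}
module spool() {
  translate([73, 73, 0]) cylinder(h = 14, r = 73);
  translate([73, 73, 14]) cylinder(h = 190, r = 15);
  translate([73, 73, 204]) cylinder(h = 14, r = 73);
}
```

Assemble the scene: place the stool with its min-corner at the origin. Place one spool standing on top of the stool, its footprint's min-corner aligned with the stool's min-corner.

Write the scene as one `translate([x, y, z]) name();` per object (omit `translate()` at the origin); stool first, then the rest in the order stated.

stool();
translate([0, 0, 434]) spool();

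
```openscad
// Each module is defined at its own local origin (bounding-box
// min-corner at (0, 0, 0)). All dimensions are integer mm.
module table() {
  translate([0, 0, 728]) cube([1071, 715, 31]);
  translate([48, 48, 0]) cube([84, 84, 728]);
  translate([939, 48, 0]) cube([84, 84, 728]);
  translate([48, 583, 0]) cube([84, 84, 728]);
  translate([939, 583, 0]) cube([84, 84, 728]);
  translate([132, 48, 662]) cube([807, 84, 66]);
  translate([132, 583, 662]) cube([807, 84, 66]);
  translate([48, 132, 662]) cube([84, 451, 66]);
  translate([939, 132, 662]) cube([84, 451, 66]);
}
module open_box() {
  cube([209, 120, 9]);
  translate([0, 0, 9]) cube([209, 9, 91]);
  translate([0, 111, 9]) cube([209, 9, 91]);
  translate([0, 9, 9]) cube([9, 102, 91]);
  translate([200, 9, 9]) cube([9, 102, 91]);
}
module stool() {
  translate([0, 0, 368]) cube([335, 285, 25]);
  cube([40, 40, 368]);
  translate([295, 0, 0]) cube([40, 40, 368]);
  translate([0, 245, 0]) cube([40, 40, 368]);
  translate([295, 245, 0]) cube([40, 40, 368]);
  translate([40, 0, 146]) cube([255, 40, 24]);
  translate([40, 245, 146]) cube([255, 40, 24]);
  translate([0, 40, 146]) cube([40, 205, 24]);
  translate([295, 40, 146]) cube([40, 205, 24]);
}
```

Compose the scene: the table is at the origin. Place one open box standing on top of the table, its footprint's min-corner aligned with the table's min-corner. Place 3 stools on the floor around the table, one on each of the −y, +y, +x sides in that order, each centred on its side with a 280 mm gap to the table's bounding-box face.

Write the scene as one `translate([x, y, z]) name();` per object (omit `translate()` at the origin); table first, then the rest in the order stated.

table();
translate([0, 0, 759]) open_box();
translate([368, -565, 0]) stool();
translate([368, 995, 0]) stool();
translate([1351, 215, 0]) stool();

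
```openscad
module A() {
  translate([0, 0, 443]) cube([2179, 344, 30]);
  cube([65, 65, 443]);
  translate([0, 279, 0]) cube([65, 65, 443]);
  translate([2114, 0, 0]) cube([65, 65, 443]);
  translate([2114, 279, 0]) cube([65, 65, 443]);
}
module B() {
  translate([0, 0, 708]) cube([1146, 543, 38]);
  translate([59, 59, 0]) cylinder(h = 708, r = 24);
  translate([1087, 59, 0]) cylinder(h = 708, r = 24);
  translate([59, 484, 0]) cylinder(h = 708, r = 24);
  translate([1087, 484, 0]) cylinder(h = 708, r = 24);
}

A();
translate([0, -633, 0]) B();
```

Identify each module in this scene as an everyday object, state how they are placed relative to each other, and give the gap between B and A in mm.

The table's nearest face is 90 mm from the bench's −y face.

A is a bench. B is a table. The table is on the floor beside the bench on its −y side. The gap between the table and the bench is 90 mm.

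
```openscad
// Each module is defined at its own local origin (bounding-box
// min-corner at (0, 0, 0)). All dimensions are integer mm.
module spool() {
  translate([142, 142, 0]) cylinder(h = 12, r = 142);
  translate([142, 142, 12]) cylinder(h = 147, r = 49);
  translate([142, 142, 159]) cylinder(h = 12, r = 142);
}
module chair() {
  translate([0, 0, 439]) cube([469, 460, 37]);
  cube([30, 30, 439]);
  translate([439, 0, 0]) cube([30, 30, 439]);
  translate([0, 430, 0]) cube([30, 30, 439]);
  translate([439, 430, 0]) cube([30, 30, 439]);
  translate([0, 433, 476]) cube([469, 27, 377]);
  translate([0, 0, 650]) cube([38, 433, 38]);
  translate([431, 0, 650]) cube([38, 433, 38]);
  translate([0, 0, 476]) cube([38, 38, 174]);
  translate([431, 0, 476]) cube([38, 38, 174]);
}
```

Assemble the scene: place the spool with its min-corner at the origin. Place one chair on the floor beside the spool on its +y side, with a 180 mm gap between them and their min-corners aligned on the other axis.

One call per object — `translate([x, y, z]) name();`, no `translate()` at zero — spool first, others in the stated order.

spool();
translate([0, 464, 0]) chair();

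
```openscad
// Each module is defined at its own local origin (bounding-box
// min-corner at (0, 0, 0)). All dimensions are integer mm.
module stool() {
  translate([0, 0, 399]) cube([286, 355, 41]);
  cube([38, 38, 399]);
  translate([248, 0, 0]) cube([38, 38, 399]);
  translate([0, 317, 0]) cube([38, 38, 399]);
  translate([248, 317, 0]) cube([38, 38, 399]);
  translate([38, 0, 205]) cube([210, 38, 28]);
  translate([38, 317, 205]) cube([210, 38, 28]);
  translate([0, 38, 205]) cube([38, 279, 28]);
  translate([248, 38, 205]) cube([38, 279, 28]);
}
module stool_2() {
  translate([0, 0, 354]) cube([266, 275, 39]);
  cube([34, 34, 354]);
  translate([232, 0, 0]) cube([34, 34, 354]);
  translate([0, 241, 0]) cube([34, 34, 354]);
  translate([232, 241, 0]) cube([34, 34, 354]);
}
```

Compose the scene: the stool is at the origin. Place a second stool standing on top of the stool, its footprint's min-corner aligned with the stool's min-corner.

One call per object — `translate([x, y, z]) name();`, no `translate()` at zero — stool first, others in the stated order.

stool();
translate([0, 0, 440]) stool_2();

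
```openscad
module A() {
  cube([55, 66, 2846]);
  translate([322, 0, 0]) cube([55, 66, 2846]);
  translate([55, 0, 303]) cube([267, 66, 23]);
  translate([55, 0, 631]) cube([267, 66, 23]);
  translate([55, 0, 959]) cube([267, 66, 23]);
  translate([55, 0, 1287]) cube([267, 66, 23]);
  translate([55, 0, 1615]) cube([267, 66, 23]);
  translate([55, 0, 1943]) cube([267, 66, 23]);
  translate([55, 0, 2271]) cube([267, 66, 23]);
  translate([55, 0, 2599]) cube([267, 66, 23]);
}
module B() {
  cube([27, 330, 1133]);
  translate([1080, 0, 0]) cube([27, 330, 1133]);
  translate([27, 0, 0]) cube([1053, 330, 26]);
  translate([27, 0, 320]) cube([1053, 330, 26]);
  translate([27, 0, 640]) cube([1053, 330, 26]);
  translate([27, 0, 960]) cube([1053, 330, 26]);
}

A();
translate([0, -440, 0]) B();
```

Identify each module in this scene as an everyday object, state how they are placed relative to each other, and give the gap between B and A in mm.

The bookshelf's nearest face is 110 mm from the ladder's −y face.

A is a ladder. B is a bookshelf. The bookshelf is on the floor beside the ladder on its −y side. The gap between the bookshelf and the ladder is 110 mm.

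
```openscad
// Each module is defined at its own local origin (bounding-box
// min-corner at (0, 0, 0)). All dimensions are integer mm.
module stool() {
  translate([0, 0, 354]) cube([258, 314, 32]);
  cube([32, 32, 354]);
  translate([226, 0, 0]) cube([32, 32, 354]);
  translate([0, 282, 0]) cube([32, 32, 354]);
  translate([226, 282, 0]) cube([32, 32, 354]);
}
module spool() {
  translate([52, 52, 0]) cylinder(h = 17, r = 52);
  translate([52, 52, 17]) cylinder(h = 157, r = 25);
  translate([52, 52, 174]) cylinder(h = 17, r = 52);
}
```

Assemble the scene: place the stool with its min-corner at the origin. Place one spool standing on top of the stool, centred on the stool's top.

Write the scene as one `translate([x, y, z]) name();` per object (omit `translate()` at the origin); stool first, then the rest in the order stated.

stool();
translate([77, 105, 386]) spool();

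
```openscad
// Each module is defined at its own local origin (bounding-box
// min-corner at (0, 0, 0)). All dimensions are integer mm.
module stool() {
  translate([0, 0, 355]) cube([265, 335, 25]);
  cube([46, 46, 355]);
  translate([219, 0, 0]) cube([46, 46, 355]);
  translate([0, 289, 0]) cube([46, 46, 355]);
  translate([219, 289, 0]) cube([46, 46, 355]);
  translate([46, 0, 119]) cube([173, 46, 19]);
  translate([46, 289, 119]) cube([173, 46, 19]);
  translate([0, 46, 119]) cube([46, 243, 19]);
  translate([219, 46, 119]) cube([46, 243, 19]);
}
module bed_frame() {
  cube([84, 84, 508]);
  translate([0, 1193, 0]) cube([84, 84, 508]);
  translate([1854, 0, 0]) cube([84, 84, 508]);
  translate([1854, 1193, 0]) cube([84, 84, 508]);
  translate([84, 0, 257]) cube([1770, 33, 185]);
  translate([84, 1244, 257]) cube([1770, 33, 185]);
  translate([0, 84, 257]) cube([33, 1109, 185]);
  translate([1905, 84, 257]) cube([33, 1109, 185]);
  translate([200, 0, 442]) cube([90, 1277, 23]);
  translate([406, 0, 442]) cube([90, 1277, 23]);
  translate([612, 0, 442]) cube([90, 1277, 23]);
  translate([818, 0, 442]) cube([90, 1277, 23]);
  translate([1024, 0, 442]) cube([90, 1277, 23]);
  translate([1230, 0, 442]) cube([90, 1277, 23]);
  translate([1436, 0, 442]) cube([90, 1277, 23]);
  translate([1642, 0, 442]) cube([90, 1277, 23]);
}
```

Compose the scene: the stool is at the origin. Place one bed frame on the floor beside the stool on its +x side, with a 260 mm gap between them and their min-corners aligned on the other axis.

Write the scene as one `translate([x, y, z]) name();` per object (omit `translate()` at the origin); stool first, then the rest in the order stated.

stool();
translate([525, 0, 0]) bed_frame();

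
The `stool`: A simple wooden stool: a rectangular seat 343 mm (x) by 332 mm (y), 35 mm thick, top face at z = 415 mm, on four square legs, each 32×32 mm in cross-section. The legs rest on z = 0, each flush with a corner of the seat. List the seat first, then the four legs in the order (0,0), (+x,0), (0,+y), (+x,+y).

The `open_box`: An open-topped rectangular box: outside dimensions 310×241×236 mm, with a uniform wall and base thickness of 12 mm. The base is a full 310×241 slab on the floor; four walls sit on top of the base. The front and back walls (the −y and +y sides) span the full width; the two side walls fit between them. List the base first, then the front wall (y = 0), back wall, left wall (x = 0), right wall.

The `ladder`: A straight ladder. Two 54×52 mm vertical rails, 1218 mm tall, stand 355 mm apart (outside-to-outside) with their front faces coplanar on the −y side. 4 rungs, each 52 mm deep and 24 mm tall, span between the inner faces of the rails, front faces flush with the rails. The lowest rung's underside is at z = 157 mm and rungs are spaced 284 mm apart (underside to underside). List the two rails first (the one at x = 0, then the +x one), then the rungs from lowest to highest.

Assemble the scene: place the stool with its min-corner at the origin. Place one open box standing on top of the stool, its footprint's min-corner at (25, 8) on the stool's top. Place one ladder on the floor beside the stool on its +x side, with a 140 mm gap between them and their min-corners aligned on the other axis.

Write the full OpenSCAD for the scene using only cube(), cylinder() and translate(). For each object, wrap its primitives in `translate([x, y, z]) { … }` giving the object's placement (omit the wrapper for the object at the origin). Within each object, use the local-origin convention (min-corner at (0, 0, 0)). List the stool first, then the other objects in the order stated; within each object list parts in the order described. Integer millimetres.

translate([0, 0, 380]) cube([343, 332, 35]);
cube([32, 32, 380]);
translate([311, 0, 0]) cube([32, 32, 380]);
translate([0, 300, 0]) cube([32, 32, 380]);
translate([311, 300, 0]) cube([32, 32, 380]);
translate([25, 8, 415]) {
  cube([310, 241, 12]);
  translate([0, 0, 12]) cube([310, 12, 224]);
  translate([0, 229, 12]) cube([310, 12, 224]);
  translate([0, 12, 12]) cube([12, 217, 224]);
  translate([298, 12, 12]) cube([12, 217, 224]);
}
translate([483, 0, 0]) {
  cube([54, 52, 1218]);
  translate([301, 0, 0]) cube([54, 52, 1218]);
  translate([54, 0, 157]) cube([247, 52, 24]);
  translate([54, 0, 441]) cube([247, 52, 24]);
  translate([54, 0, 725]) cube([247, 52, 24]);
  translate([54, 0, 1009]) cube([247, 52, 24]);
}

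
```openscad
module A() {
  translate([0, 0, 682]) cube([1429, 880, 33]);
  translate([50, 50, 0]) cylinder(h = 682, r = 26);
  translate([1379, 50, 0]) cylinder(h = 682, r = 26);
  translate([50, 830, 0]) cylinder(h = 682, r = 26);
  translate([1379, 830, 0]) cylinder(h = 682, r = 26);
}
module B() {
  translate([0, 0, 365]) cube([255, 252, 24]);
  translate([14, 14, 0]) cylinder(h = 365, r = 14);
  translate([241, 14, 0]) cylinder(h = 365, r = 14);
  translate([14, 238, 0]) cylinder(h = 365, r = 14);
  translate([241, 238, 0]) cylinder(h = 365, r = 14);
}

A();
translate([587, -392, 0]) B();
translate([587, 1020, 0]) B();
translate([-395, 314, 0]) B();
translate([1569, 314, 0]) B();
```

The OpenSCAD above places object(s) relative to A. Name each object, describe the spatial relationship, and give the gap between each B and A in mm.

A is a table. B is a stool. Four stools sit around the table at the −y, +y, −x, +x sides. The gap between each stool and the table is 140 mm.

Each stool's nearest face is 140 mm from the table's bounding box.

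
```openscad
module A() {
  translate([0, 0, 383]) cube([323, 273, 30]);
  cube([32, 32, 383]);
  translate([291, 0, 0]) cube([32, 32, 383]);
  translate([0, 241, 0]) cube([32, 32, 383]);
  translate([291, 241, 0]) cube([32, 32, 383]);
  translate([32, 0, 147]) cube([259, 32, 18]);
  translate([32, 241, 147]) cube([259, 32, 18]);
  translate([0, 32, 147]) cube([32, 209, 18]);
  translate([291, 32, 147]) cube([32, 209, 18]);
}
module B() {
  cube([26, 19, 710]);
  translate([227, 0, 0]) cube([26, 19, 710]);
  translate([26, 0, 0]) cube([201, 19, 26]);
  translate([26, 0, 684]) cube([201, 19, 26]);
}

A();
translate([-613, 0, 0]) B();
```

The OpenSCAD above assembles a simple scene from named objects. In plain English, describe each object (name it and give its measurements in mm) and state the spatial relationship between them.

A is a simple wooden stool: a rectangular seat 323 mm (x) by 273 mm (y), 30 mm thick, top face at z = 413 mm, on four square legs, each 32×32 mm in cross-section. The legs rest on z = 0, each flush with a corner of the seat. Four stretchers, 32 mm wide and 18 mm tall, connect adjacent legs with their undersides at z = 147 mm, each running between the inner faces of the legs it joins and aligned with the legs' outer faces on the other axis.

B is a rectangular picture frame lying in the x–z plane (depth along y). The opening is 201 mm wide (x) by 658 mm tall (z), surrounded by a border 26 mm wide on all four sides. The frame is 19 mm deep and is made of two full-height vertical stiles with two horizontal rails fitted between them.

The picture frame is on the floor beside the stool on its −x side.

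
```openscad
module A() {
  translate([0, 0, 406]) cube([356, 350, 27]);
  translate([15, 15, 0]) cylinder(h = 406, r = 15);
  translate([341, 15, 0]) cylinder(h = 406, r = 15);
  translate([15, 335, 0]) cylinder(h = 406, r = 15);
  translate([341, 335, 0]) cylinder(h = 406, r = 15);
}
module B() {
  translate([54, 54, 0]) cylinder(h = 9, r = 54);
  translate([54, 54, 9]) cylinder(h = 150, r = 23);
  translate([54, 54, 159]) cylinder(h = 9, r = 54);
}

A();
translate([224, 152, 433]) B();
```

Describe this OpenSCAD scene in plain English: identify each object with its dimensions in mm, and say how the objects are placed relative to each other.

A is a four-legged stool. The seat is a 356×350×27 mm slab whose top surface is at z = 433 mm; four round legs, each 30 mm in diameter, run from the floor (z = 0) to the underside of the seat, each leg's axis is inset half a diameter from the nearest pair of seat edges (so the leg's bounding box is flush with the corner).

B is a spool: two coaxial disc flanges of radius 54 mm and thickness 9 mm, joined by a core cylinder of radius 23 mm and height 150 mm. The lower flange rests on z = 0 and the three cylinders share a vertical axis.

The spool is on top of the stool.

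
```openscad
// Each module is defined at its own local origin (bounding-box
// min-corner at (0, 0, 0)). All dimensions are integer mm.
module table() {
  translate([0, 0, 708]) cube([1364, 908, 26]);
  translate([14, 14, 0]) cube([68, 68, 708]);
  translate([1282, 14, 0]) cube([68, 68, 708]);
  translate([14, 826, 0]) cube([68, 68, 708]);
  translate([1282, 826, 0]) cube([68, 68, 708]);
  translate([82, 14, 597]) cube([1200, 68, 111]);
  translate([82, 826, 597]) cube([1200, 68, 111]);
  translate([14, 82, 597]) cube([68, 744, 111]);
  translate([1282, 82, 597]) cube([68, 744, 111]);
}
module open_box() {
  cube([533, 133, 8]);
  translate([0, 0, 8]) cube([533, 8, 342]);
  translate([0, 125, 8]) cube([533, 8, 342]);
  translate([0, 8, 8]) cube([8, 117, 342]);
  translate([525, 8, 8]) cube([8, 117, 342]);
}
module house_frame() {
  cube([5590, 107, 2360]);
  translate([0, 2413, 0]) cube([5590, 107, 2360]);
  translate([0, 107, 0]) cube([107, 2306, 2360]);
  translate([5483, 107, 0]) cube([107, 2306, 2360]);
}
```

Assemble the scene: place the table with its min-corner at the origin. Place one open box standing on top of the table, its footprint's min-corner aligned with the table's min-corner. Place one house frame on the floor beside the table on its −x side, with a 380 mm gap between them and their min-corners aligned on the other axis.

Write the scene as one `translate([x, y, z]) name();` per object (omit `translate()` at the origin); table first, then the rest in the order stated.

table();
translate([0, 0, 734]) open_box();
translate([-5970, 0, 0]) house_frame();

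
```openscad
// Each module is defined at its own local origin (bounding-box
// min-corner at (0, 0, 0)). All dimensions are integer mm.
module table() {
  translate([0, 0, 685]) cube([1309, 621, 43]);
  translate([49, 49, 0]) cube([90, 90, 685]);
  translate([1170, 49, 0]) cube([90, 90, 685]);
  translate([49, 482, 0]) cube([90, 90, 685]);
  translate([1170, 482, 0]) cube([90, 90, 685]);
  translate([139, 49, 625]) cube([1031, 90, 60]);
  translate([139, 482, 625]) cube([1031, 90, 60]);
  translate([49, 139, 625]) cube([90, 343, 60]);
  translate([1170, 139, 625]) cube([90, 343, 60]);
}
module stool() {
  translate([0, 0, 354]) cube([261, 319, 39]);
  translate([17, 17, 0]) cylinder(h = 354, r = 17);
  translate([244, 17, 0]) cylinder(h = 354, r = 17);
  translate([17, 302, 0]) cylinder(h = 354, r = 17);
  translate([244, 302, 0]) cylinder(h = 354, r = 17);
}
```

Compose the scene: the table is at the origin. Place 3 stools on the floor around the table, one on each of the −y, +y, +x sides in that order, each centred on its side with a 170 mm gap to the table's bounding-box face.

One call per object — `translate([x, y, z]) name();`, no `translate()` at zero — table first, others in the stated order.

table();
translate([524, -489, 0]) stool();
translate([524, 791, 0]) stool();
translate([1479, 151, 0]) stool();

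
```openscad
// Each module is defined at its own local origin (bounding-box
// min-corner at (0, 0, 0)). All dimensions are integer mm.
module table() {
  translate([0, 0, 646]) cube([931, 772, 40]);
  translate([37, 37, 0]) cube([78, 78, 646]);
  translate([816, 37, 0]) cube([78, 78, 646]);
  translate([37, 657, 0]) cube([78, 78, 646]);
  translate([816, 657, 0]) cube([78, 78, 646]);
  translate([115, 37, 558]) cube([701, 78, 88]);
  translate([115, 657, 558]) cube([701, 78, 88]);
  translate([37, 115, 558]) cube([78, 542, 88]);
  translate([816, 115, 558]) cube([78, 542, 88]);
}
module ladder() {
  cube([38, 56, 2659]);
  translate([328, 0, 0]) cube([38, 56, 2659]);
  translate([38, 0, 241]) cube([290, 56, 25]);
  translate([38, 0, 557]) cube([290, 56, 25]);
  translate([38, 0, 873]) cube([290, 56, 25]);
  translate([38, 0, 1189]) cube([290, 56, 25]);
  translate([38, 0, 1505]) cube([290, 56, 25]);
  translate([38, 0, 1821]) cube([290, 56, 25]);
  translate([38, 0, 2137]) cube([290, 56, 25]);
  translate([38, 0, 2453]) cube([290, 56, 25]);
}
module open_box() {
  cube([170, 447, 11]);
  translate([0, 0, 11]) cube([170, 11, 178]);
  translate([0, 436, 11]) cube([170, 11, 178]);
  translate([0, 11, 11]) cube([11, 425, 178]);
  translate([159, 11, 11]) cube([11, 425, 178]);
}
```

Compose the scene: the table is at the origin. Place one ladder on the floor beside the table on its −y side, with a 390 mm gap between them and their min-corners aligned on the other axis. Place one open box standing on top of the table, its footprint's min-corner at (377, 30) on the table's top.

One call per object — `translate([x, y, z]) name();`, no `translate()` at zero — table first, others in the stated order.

table();
translate([0, -446, 0]) ladder();
translate([377, 30, 686]) open_box();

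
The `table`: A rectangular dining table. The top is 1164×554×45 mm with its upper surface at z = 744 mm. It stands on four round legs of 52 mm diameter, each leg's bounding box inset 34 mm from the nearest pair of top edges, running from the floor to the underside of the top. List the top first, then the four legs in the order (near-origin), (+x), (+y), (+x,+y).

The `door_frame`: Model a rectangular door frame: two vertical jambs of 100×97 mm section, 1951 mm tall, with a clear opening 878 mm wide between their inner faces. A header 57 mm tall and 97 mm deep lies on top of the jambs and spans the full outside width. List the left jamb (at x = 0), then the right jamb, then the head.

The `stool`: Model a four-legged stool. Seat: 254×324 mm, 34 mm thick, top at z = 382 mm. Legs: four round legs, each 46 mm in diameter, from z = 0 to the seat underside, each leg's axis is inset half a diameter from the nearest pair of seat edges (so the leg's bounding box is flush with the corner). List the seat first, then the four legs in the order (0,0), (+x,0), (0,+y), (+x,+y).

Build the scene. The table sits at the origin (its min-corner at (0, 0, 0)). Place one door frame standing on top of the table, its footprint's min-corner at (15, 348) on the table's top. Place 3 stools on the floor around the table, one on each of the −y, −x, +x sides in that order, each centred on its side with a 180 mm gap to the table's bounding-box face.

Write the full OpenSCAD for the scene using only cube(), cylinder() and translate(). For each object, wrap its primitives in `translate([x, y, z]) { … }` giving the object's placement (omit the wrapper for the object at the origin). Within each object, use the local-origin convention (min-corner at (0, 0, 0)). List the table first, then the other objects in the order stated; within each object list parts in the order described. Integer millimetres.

translate([0, 0, 699]) cube([1164, 554, 45]);
translate([60, 60, 0]) cylinder(h = 699, r = 26);
translate([1104, 60, 0]) cylinder(h = 699, r = 26);
translate([60, 494, 0]) cylinder(h = 699, r = 26);
translate([1104, 494, 0]) cylinder(h = 699, r = 26);
translate([15, 348, 744]) {
  cube([100, 97, 1951]);
  translate([978, 0, 0]) cube([100, 97, 1951]);
  translate([0, 0, 1951]) cube([1078, 97, 57]);
}
translate([455, -504, 0]) {
  translate([0, 0, 348]) cube([254, 324, 34]);
  translate([23, 23, 0]) cylinder(h = 348, r = 23);
  translate([231, 23, 0]) cylinder(h = 348, r = 23);
  translate([23, 301, 0]) cylinder(h = 348, r = 23);
  translate([231, 301, 0]) cylinder(h = 348, r = 23);
}
translate([-434, 115, 0]) {
  translate([0, 0, 348]) cube([254, 324, 34]);
  translate([23, 23, 0]) cylinder(h = 348, r = 23);
  translate([231, 23, 0]) cylinder(h = 348, r = 23);
  translate([23, 301, 0]) cylinder(h = 348, r = 23);
  translate([231, 301, 0]) cylinder(h = 348, r = 23);
}
translate([1344, 115, 0]) {
  translate([0, 0, 348]) cube([254, 324, 34]);
  translate([23, 23, 0]) cylinder(h = 348, r = 23);
  translate([231, 23, 0]) cylinder(h = 348, r = 23);
  translate([23, 301, 0]) cylinder(h = 348, r = 23);
  translate([231, 301, 0]) cylinder(h = 348, r = 23);
}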